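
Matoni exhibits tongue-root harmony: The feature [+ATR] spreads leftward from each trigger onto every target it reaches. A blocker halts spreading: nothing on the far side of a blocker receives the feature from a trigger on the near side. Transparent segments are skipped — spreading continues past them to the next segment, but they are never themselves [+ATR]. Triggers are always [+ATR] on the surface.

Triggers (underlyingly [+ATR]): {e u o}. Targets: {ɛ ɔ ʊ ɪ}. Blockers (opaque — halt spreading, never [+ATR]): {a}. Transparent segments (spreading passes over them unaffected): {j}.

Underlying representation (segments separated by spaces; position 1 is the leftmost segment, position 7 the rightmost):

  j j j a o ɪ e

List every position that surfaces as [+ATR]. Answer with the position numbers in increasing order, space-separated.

From /o/ at 5 leftward: 4 /a/ blocks.
From /e/ at 7 leftward: 6 /ɪ/ → [+ATR]; 5 /o/ is itself a trigger — this domain ends here.

5 6 7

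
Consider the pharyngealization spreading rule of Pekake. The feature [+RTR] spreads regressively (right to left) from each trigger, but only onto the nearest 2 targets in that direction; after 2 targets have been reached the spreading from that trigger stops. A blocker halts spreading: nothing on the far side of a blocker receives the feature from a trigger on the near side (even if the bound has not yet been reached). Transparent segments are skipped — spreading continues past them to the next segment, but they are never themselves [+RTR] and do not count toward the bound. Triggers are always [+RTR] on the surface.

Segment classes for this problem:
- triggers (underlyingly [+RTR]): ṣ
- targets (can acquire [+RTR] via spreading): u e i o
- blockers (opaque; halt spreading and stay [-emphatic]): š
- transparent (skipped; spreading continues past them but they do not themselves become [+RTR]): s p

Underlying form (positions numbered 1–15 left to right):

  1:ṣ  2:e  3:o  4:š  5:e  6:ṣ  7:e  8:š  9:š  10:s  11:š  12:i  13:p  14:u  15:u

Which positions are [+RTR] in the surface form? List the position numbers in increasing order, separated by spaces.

1 5 6

From /ṣ/ at 1 leftward: word edge.
From /ṣ/ at 6 leftward: 5 /e/ → [+RTR]; 4 /š/ blocks.
Targets with no active source: positions 2 3 7 12 14 15 stay [-emphatic].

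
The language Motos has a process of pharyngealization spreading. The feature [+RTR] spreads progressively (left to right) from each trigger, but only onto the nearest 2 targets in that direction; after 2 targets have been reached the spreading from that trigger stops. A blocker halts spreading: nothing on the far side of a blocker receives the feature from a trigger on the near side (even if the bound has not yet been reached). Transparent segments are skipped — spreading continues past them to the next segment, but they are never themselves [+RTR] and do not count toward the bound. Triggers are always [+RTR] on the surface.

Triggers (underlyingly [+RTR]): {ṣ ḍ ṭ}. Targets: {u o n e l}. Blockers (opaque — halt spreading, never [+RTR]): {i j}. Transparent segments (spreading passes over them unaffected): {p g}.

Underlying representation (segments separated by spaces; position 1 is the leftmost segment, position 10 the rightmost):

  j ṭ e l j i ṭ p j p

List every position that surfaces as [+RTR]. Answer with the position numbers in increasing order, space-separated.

2 3 4 7

From /ṭ/ at 2 rightward: 3 /e/ → [+RTR]; 4 /l/ → [+RTR]; bound reached.
From /ṭ/ at 7 rightward: 8 /p/ transparent; 9 /j/ blocks.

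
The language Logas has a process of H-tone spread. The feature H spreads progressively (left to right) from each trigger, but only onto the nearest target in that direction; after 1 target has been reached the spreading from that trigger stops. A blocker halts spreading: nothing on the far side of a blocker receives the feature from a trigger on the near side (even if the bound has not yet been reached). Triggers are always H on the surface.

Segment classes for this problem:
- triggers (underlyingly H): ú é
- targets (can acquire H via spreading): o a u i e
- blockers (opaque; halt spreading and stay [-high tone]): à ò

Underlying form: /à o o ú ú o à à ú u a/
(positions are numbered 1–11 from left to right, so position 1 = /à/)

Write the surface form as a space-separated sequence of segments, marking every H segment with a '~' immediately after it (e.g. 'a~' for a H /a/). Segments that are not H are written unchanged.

From /ú/ at 4 rightward: 5 /ú/ is itself a trigger — this domain ends here.
From /ú/ at 5 rightward: 6 /o/ → H; bound reached.
From /ú/ at 9 rightward: 10 /u/ → H; bound reached.
Targets with no active source: positions 2 3 11 stay [-high tone].
H positions on the surface: 4 5 6 9 10.

à o o ú~ ú~ o~ à à ú~ u~ a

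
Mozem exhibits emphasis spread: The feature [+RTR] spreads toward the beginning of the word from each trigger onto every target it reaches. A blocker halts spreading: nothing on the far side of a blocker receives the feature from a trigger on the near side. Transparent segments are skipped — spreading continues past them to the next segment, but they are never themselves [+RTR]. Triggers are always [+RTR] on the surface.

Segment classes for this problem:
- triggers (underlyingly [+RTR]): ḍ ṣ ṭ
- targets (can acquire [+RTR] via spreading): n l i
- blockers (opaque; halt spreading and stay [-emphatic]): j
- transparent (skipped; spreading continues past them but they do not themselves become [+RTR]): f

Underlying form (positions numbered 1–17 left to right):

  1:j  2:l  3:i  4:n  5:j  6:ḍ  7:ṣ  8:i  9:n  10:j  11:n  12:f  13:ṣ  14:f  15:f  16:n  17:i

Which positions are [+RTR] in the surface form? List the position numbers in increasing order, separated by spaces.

6 7 11 13

From /ḍ/ at 6 leftward: 5 /j/ blocks.
From /ṣ/ at 7 leftward: 6 /ḍ/ is itself a trigger — this domain ends here.
From /ṣ/ at 13 leftward: 12 /f/ transparent; 11 /n/ → [+RTR]; 10 /j/ blocks.
Targets with no active source: positions 2 3 4 8 9 16 17 stay [-emphatic].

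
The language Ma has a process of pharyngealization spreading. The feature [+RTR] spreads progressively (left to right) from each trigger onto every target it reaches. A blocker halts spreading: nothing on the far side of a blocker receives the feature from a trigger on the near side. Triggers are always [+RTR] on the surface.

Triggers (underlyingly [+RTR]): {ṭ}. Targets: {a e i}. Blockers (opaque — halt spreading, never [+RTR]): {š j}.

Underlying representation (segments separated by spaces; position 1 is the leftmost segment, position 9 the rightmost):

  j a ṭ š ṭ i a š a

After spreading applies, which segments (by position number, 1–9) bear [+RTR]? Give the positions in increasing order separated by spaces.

From /ṭ/ at 3 rightward: 4 /š/ blocks.
From /ṭ/ at 5 rightward: 6 /i/ → [+RTR]; 7 /a/ → [+RTR]; 8 /š/ blocks.
Targets with no active source: positions 2 9 stay [-emphatic].

3 5 6 7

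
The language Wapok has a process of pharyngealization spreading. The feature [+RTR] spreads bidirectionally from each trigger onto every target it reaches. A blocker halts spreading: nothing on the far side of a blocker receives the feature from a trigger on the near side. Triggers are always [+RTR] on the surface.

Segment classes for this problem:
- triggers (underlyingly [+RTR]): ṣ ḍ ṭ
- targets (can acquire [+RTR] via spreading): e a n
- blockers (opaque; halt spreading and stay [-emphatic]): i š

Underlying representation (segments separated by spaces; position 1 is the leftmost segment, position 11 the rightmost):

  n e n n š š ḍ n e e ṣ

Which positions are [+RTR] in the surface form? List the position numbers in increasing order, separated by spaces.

From /ḍ/ at 7 rightward: 8 /n/ → [+RTR]; 9 /e/ → [+RTR]; 10 /e/ → [+RTR]; 11 /ṣ/ is itself a trigger — this domain ends here.
From /ḍ/ at 7 leftward: 6 /š/ blocks.
From /ṣ/ at 11 rightward: word edge.
From /ṣ/ at 11 leftward: 10 /e/ → [+RTR]; 9 /e/ → [+RTR]; 8 /n/ → [+RTR]; 7 /ḍ/ is itself a trigger — this domain ends here.
Targets with no active source: positions 1 2 3 4 stay [-emphatic].

7 8 9 10 11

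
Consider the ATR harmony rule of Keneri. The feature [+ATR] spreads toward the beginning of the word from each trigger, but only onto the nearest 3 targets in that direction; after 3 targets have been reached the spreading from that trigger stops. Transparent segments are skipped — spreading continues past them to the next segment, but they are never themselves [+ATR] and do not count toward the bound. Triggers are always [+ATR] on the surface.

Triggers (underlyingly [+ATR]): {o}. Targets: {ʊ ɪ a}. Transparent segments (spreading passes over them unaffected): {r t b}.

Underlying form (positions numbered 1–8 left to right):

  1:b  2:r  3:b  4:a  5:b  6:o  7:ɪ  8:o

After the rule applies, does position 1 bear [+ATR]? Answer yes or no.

no

From /o/ at 6 leftward: 5 /b/ transparent; 4 /a/ → [+ATR]; 3 /b/ transparent; 2 /r/ transparent; 1 /b/ transparent; word edge.
From /o/ at 8 leftward: 7 /ɪ/ → [+ATR]; 6 /o/ is itself a trigger — this domain ends here.
[+ATR] positions on the surface: 4 6 7 8.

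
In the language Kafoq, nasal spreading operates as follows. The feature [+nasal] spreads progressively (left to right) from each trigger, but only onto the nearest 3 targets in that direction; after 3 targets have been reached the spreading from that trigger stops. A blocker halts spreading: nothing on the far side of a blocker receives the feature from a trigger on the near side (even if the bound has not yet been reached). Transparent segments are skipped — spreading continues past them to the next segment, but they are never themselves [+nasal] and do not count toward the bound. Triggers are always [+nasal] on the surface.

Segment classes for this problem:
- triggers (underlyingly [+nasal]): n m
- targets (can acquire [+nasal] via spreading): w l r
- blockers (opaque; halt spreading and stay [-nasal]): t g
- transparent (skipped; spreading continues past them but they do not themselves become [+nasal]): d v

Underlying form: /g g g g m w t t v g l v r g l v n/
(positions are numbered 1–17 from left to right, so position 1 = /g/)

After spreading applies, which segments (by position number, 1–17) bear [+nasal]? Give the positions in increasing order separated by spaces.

5 6 17

From /m/ at 5 rightward: 6 /w/ → [+nasal]; 7 /t/ blocks.
From /n/ at 17 rightward: word edge.
Targets with no active source: positions 11 13 15 stay [-nasal].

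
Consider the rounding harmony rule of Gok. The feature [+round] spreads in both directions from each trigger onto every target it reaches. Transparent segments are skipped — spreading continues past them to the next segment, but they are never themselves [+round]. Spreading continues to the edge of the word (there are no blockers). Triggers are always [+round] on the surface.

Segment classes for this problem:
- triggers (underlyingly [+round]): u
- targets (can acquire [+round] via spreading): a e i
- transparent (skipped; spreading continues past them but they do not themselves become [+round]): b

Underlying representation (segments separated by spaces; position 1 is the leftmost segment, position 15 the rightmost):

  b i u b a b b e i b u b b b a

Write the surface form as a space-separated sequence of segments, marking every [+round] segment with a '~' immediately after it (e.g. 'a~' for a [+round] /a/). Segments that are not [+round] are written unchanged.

b i~ u~ b a~ b b e~ i~ b u~ b b b a~

From /u/ at 3 rightward: 4 /b/ transparent; 5 /a/ → [+round]; 6 /b/ transparent; 7 /b/ transparent; 8 /e/ → [+round]; 9 /i/ → [+round]; 10 /b/ transparent; 11 /u/ is itself a trigger — this domain ends here.
From /u/ at 3 leftward: 2 /i/ → [+round]; 1 /b/ transparent; word edge.
From /u/ at 11 rightward: 12 /b/ transparent; 13 /b/ transparent; 14 /b/ transparent; 15 /a/ → [+round]; word edge.
From /u/ at 11 leftward: 10 /b/ transparent; 9 /i/ → [+round]; 8 /e/ → [+round]; 7 /b/ transparent; 6 /b/ transparent; 5 /a/ → [+round]; 4 /b/ transparent; 3 /u/ is itself a trigger — this domain ends here.
[+round] positions on the surface: 2 3 5 8 9 11 15.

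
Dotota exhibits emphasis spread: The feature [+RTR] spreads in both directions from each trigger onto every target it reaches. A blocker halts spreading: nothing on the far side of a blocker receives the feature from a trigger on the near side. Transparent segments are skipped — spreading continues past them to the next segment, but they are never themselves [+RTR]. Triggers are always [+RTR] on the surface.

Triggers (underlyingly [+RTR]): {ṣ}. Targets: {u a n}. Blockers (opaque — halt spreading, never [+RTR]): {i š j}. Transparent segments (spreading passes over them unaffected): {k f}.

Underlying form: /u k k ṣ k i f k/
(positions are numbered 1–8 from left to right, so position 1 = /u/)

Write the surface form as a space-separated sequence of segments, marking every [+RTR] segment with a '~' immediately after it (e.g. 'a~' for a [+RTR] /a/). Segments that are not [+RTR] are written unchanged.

u~ k k ṣ~ k i f k

From /ṣ/ at 4 rightward: 5 /k/ transparent; 6 /i/ blocks.
From /ṣ/ at 4 leftward: 3 /k/ transparent; 2 /k/ transparent; 1 /u/ → [+RTR]; word edge.
[+RTR] positions on the surface: 1 4.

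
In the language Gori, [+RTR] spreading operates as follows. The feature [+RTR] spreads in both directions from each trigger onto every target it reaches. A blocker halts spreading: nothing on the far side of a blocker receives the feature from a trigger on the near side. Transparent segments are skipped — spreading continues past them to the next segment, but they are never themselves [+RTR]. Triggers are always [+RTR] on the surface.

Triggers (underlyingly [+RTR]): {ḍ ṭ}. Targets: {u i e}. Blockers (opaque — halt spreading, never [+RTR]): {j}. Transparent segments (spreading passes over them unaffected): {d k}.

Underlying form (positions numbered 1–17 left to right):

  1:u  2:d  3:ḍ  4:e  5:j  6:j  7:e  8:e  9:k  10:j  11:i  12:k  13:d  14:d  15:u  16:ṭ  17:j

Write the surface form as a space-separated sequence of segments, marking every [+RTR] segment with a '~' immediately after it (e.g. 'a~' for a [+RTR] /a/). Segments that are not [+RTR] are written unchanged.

From /ḍ/ at 3 rightward: 4 /e/ → [+RTR]; 5 /j/ blocks.
From /ḍ/ at 3 leftward: 2 /d/ transparent; 1 /u/ → [+RTR]; word edge.
From /ṭ/ at 16 rightward: 17 /j/ blocks.
From /ṭ/ at 16 leftward: 15 /u/ → [+RTR]; 14 /d/ transparent; 13 /d/ transparent; 12 /k/ transparent; 11 /i/ → [+RTR]; 10 /j/ blocks.
Targets with no active source: positions 7 8 stay [-emphatic].
[+RTR] positions on the surface: 1 3 4 11 15 16.

u~ d ḍ~ e~ j j e e k j i~ k d d u~ ṭ~ j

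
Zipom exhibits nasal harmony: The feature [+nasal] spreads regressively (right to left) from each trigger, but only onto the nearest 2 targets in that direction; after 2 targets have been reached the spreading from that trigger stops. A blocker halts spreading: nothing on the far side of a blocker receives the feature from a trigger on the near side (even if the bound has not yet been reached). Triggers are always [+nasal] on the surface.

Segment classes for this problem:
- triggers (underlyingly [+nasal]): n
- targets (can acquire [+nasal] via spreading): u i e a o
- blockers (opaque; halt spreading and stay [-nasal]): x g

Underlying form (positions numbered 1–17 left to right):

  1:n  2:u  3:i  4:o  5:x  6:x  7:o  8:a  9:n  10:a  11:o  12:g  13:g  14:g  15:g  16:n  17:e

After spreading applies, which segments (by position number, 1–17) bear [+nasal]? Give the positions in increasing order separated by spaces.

1 7 8 9 16

From /n/ at 1 leftward: word edge.
From /n/ at 9 leftward: 8 /a/ → [+nasal]; 7 /o/ → [+nasal]; bound reached.
From /n/ at 16 leftward: 15 /g/ blocks.
Targets with no active source: positions 2 3 4 10 11 17 stay [-nasal].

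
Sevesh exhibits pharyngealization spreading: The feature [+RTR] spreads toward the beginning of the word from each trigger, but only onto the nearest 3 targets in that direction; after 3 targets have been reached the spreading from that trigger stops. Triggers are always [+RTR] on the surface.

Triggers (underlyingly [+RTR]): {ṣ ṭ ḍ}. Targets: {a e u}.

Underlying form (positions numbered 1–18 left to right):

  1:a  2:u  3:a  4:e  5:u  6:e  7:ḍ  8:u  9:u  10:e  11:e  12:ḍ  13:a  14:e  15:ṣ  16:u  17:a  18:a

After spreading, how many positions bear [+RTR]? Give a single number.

11

From /ḍ/ at 7 leftward: 6 /e/ → [+RTR]; 5 /u/ → [+RTR]; 4 /e/ → [+RTR]; bound reached.
From /ḍ/ at 12 leftward: 11 /e/ → [+RTR]; 10 /e/ → [+RTR]; 9 /u/ → [+RTR]; bound reached.
From /ṣ/ at 15 leftward: 14 /e/ → [+RTR]; 13 /a/ → [+RTR]; 12 /ḍ/ is itself a trigger — this domain ends here.
Targets with no active source: positions 1 2 3 8 16 17 18 stay [-emphatic].
[+RTR] positions on the surface: 4 5 6 7 9 10 11 12 13 14 15.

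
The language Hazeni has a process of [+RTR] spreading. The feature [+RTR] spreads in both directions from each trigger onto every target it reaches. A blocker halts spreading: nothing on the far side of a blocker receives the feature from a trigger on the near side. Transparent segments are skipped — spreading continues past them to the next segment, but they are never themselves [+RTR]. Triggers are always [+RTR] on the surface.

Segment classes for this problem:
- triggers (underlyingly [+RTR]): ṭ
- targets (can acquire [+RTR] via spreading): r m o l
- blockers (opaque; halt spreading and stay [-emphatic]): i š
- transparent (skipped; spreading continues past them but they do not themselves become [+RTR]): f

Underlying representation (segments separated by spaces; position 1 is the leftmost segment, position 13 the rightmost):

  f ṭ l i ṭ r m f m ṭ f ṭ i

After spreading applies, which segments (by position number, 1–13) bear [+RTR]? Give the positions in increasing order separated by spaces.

2 3 5 6 7 9 10 12

From /ṭ/ at 2 rightward: 3 /l/ → [+RTR]; 4 /i/ blocks.
From /ṭ/ at 2 leftward: 1 /f/ transparent; word edge.
From /ṭ/ at 5 rightward: 6 /r/ → [+RTR]; 7 /m/ → [+RTR]; 8 /f/ transparent; 9 /m/ → [+RTR]; 10 /ṭ/ is itself a trigger — this domain ends here.
From /ṭ/ at 5 leftward: 4 /i/ blocks.
From /ṭ/ at 10 rightward: 11 /f/ transparent; 12 /ṭ/ is itself a trigger — this domain ends here.
From /ṭ/ at 10 leftward: 9 /m/ → [+RTR]; 8 /f/ transparent; 7 /m/ → [+RTR]; 6 /r/ → [+RTR]; 5 /ṭ/ is itself a trigger — this domain ends here.
From /ṭ/ at 12 rightward: 13 /i/ blocks.
From /ṭ/ at 12 leftward: 11 /f/ transparent; 10 /ṭ/ is itself a trigger — this domain ends here.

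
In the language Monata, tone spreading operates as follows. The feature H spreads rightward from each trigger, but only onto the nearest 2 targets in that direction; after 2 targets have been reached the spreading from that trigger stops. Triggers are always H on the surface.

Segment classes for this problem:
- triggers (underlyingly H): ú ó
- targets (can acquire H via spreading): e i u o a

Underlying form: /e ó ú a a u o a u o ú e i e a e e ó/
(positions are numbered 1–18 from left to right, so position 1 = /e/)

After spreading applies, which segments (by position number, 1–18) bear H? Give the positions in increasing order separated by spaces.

2 3 4 5 11 12 13 18

From /ó/ at 2 rightward: 3 /ú/ is itself a trigger — this domain ends here.
From /ú/ at 3 rightward: 4 /a/ → H; 5 /a/ → H; bound reached.
From /ú/ at 11 rightward: 12 /e/ → H; 13 /i/ → H; bound reached.
From /ó/ at 18 rightward: word edge.
Targets with no active source: positions 1 6 7 8 9 10 14 15 16 17 stay [-high tone].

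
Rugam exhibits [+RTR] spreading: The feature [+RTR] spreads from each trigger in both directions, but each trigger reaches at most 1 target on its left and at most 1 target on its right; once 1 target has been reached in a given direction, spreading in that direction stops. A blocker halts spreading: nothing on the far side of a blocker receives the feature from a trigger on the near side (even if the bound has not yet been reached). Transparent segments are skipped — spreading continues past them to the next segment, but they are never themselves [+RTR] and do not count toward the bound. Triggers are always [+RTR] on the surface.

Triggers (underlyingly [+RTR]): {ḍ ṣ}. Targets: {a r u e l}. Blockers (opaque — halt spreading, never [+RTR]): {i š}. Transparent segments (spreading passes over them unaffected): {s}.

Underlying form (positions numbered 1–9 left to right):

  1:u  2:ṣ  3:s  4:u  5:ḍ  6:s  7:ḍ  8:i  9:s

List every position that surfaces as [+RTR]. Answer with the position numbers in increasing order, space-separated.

1 2 4 5 7

From /ṣ/ at 2 rightward: 3 /s/ transparent; 4 /u/ → [+RTR]; bound reached.
From /ṣ/ at 2 leftward: 1 /u/ → [+RTR]; bound reached.
From /ḍ/ at 5 rightward: 6 /s/ transparent; 7 /ḍ/ is itself a trigger — this domain ends here.
From /ḍ/ at 5 leftward: 4 /u/ → [+RTR]; bound reached.
From /ḍ/ at 7 rightward: 8 /i/ blocks.
From /ḍ/ at 7 leftward: 6 /s/ transparent; 5 /ḍ/ is itself a trigger — this domain ends here.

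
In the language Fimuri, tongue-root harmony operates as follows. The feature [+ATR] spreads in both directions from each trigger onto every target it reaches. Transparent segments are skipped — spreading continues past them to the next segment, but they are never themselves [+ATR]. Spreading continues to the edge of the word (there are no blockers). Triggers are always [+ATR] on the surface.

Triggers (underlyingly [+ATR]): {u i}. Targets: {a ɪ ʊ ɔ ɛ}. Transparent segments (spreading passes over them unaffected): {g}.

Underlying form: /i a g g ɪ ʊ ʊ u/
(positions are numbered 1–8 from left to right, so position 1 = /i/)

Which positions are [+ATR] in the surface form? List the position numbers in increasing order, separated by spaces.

From /i/ at 1 rightward: 2 /a/ → [+ATR]; 3 /g/ transparent; 4 /g/ transparent; 5 /ɪ/ → [+ATR]; 6 /ʊ/ → [+ATR]; 7 /ʊ/ → [+ATR]; 8 /u/ is itself a trigger — this domain ends here.
From /i/ at 1 leftward: word edge.
From /u/ at 8 rightward: word edge.
From /u/ at 8 leftward: 7 /ʊ/ → [+ATR]; 6 /ʊ/ → [+ATR]; 5 /ɪ/ → [+ATR]; 4 /g/ transparent; 3 /g/ transparent; 2 /a/ → [+ATR]; 1 /i/ is itself a trigger — this domain ends here.

1 2 5 6 7 8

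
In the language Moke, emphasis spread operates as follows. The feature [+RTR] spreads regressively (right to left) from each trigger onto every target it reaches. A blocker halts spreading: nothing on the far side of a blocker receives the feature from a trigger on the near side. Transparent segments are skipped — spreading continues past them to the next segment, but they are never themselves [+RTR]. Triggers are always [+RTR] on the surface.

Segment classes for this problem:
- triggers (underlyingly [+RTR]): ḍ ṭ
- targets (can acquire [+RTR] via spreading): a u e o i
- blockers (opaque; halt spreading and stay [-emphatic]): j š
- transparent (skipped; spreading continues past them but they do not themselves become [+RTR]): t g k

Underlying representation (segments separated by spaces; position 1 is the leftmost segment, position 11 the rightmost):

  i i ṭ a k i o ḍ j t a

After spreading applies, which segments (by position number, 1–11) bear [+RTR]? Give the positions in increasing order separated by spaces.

From /ṭ/ at 3 leftward: 2 /i/ → [+RTR]; 1 /i/ → [+RTR]; word edge.
From /ḍ/ at 8 leftward: 7 /o/ → [+RTR]; 6 /i/ → [+RTR]; 5 /k/ transparent; 4 /a/ → [+RTR]; 3 /ṭ/ is itself a trigger — this domain ends here.
Target with no active source: position 11 stays [-emphatic].

1 2 3 4 6 7 8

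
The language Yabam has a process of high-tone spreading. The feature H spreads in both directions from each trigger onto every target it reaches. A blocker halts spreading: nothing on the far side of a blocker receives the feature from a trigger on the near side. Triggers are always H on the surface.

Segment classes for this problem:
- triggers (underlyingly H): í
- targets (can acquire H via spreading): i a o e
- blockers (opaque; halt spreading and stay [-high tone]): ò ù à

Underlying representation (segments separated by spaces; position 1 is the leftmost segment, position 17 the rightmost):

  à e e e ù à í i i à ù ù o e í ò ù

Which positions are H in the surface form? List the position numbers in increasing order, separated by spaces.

From /í/ at 7 rightward: 8 /i/ → H; 9 /i/ → H; 10 /à/ blocks.
From /í/ at 7 leftward: 6 /à/ blocks.
From /í/ at 15 rightward: 16 /ò/ blocks.
From /í/ at 15 leftward: 14 /e/ → H; 13 /o/ → H; 12 /ù/ blocks.
Targets with no active source: positions 2 3 4 stay [-high tone].

7 8 9 13 14 15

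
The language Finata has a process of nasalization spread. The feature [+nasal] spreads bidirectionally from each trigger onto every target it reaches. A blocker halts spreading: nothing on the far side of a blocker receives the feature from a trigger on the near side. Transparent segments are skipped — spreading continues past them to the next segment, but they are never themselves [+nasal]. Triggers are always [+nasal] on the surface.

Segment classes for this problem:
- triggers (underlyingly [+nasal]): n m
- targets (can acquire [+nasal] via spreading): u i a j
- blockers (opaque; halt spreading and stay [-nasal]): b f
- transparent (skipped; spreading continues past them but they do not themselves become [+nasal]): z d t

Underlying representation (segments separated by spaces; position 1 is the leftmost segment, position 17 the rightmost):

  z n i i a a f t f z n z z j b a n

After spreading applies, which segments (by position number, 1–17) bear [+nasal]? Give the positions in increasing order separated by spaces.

2 3 4 5 6 11 14 16 17

From /n/ at 2 rightward: 3 /i/ → [+nasal]; 4 /i/ → [+nasal]; 5 /a/ → [+nasal]; 6 /a/ → [+nasal]; 7 /f/ blocks.
From /n/ at 2 leftward: 1 /z/ transparent; word edge.
From /n/ at 11 rightward: 12 /z/ transparent; 13 /z/ transparent; 14 /j/ → [+nasal]; 15 /b/ blocks.
From /n/ at 11 leftward: 10 /z/ transparent; 9 /f/ blocks.
From /n/ at 17 rightward: word edge.
From /n/ at 17 leftward: 16 /a/ → [+nasal]; 15 /b/ blocks.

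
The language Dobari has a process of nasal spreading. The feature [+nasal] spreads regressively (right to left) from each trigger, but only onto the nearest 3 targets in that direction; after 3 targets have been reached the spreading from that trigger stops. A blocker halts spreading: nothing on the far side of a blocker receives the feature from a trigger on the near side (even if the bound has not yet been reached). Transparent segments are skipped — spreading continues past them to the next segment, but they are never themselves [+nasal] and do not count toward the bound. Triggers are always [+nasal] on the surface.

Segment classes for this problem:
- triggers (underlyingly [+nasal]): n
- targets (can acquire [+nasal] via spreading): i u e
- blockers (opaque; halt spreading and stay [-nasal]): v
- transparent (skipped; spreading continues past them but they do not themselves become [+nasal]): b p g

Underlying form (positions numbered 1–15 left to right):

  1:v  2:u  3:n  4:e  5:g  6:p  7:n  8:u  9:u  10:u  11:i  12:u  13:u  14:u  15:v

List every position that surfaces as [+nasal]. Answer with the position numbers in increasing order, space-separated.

From /n/ at 3 leftward: 2 /u/ → [+nasal]; 1 /v/ blocks.
From /n/ at 7 leftward: 6 /p/ transparent; 5 /g/ transparent; 4 /e/ → [+nasal]; 3 /n/ is itself a trigger — this domain ends here.
Targets with no active source: positions 8 9 10 11 12 13 14 stay [-nasal].

2 3 4 7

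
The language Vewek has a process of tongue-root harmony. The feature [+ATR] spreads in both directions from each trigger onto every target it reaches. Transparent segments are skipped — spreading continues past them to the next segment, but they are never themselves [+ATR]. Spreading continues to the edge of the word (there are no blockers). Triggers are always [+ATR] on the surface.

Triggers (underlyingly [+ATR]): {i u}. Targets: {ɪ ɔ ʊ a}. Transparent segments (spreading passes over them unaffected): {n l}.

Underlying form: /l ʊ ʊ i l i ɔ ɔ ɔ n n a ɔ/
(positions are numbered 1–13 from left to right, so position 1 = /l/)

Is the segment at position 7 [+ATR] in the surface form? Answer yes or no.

From /i/ at 4 rightward: 5 /l/ transparent; 6 /i/ is itself a trigger — this domain ends here.
From /i/ at 4 leftward: 3 /ʊ/ → [+ATR]; 2 /ʊ/ → [+ATR]; 1 /l/ transparent; word edge.
From /i/ at 6 rightward: 7 /ɔ/ → [+ATR]; 8 /ɔ/ → [+ATR]; 9 /ɔ/ → [+ATR]; 10 /n/ transparent; 11 /n/ transparent; 12 /a/ → [+ATR]; 13 /ɔ/ → [+ATR]; word edge.
From /i/ at 6 leftward: 5 /l/ transparent; 4 /i/ is itself a trigger — this domain ends here.
[+ATR] positions on the surface: 2 3 4 6 7 8 9 12 13.

yes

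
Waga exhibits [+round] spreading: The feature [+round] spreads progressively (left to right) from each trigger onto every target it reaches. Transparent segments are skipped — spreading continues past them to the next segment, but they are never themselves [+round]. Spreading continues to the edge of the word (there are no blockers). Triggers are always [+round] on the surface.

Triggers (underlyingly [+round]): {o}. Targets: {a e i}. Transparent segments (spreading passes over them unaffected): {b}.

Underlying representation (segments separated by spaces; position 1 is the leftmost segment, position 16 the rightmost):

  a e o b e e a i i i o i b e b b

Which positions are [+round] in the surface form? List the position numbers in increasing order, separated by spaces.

From /o/ at 3 rightward: 4 /b/ transparent; 5 /e/ → [+round]; 6 /e/ → [+round]; 7 /a/ → [+round]; 8 /i/ → [+round]; 9 /i/ → [+round]; 10 /i/ → [+round]; 11 /o/ is itself a trigger — this domain ends here.
From /o/ at 11 rightward: 12 /i/ → [+round]; 13 /b/ transparent; 14 /e/ → [+round]; 15 /b/ transparent; 16 /b/ transparent; word edge.
Targets with no active source: positions 1 2 stay [-round].

3 5 6 7 8 9 10 11 12 14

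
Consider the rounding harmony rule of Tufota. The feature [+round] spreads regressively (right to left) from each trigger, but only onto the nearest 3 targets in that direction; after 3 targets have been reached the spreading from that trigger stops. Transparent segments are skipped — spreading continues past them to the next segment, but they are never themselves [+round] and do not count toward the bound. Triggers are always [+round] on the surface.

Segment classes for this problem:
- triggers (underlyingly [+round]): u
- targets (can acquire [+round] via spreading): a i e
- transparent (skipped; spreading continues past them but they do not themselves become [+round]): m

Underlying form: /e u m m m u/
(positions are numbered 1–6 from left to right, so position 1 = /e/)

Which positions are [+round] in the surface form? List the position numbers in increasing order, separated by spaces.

From /u/ at 2 leftward: 1 /e/ → [+round]; word edge.
From /u/ at 6 leftward: 5 /m/ transparent; 4 /m/ transparent; 3 /m/ transparent; 2 /u/ is itself a trigger — this domain ends here.

1 2 6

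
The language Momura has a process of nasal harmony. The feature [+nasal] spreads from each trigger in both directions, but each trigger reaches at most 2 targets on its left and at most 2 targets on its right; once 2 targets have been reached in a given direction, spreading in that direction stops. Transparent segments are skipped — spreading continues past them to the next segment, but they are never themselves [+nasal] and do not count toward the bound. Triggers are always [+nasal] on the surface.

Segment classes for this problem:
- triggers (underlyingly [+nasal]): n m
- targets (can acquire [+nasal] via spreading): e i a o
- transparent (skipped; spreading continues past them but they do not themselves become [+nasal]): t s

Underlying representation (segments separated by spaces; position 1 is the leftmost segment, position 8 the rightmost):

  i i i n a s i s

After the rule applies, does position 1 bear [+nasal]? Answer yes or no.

no

From /n/ at 4 rightward: 5 /a/ → [+nasal]; 6 /s/ transparent; 7 /i/ → [+nasal]; bound reached.
From /n/ at 4 leftward: 3 /i/ → [+nasal]; 2 /i/ → [+nasal]; bound reached.
Target with no active source: position 1 stays [-nasal].
[+nasal] positions on the surface: 2 3 4 5 7.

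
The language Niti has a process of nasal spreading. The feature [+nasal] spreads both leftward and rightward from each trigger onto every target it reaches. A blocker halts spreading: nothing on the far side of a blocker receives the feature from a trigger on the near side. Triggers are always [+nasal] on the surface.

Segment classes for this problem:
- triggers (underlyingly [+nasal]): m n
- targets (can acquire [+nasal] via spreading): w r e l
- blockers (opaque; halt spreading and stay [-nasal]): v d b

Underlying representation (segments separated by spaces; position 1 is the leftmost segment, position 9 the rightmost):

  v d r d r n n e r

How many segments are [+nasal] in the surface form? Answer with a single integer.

5

From /n/ at 6 rightward: 7 /n/ is itself a trigger — this domain ends here.
From /n/ at 6 leftward: 5 /r/ → [+nasal]; 4 /d/ blocks.
From /n/ at 7 rightward: 8 /e/ → [+nasal]; 9 /r/ → [+nasal]; word edge.
From /n/ at 7 leftward: 6 /n/ is itself a trigger — this domain ends here.
Target with no active source: position 3 stays [-nasal].
[+nasal] positions on the surface: 5 6 7 8 9.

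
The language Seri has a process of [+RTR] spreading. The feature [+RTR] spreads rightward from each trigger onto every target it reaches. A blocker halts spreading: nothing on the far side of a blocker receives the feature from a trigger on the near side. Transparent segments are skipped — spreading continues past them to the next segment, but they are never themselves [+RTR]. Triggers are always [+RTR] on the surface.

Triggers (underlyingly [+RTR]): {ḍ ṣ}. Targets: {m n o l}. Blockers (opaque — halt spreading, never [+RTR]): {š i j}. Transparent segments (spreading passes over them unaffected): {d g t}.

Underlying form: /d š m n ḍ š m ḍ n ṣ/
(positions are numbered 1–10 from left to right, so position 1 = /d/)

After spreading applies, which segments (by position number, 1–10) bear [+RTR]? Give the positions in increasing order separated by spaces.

5 8 9 10

From /ḍ/ at 5 rightward: 6 /š/ blocks.
From /ḍ/ at 8 rightward: 9 /n/ → [+RTR]; 10 /ṣ/ is itself a trigger — this domain ends here.
From /ṣ/ at 10 rightward: word edge.
Targets with no active source: positions 3 4 7 stay [-emphatic].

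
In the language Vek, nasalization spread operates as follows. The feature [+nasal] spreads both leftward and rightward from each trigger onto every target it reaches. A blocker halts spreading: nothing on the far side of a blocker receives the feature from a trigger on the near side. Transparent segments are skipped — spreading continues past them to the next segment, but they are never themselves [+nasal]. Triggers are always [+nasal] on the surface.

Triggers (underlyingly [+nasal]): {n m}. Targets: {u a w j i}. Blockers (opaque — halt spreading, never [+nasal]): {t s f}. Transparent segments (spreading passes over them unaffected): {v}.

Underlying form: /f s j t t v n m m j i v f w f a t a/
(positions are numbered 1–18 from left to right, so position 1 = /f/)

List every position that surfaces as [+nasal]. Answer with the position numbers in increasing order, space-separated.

From /n/ at 7 rightward: 8 /m/ is itself a trigger — this domain ends here.
From /n/ at 7 leftward: 6 /v/ transparent; 5 /t/ blocks.
From /m/ at 8 rightward: 9 /m/ is itself a trigger — this domain ends here.
From /m/ at 8 leftward: 7 /n/ is itself a trigger — this domain ends here.
From /m/ at 9 rightward: 10 /j/ → [+nasal]; 11 /i/ → [+nasal]; 12 /v/ transparent; 13 /f/ blocks.
From /m/ at 9 leftward: 8 /m/ is itself a trigger — this domain ends here.
Targets with no active source: positions 3 14 16 18 stay [-nasal].

7 8 9 10 11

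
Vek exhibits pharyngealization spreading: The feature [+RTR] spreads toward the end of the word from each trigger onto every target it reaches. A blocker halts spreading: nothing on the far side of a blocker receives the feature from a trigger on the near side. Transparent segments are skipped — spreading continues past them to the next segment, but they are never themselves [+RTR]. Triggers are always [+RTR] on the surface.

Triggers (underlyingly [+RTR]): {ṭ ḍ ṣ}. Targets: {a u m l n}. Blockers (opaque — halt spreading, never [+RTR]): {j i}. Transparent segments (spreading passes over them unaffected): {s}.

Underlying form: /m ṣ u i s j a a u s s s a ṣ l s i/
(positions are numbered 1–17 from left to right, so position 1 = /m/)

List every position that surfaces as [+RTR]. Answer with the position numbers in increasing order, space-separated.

2 3 14 15

From /ṣ/ at 2 rightward: 3 /u/ → [+RTR]; 4 /i/ blocks.
From /ṣ/ at 14 rightward: 15 /l/ → [+RTR]; 16 /s/ transparent; 17 /i/ blocks.
Targets with no active source: positions 1 7 8 9 13 stay [-emphatic].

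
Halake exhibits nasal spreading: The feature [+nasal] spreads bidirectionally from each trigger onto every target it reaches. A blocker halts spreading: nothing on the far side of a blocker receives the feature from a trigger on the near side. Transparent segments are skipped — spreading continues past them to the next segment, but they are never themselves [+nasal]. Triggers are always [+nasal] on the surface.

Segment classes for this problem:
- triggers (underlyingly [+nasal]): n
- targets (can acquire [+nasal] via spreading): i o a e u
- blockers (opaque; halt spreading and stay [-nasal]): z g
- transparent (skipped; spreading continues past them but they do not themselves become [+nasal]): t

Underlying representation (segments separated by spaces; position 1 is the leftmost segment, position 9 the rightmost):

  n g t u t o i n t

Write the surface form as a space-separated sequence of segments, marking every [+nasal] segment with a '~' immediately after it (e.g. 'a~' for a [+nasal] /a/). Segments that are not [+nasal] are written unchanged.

n~ g t u~ t o~ i~ n~ t

From /n/ at 1 rightward: 2 /g/ blocks.
From /n/ at 1 leftward: word edge.
From /n/ at 8 rightward: 9 /t/ transparent; word edge.
From /n/ at 8 leftward: 7 /i/ → [+nasal]; 6 /o/ → [+nasal]; 5 /t/ transparent; 4 /u/ → [+nasal]; 3 /t/ transparent; 2 /g/ blocks.
[+nasal] positions on the surface: 1 4 6 7 8.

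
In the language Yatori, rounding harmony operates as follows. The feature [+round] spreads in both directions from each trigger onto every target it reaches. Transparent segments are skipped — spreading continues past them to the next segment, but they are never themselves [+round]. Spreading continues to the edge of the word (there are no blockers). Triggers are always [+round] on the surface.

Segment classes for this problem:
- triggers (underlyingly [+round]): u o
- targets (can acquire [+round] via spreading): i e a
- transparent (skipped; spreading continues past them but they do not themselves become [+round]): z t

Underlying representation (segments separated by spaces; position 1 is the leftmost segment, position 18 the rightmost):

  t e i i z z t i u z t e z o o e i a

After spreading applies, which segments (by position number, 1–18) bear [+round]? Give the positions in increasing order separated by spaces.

From /u/ at 9 rightward: 10 /z/ transparent; 11 /t/ transparent; 12 /e/ → [+round]; 13 /z/ transparent; 14 /o/ is itself a trigger — this domain ends here.
From /u/ at 9 leftward: 8 /i/ → [+round]; 7 /t/ transparent; 6 /z/ transparent; 5 /z/ transparent; 4 /i/ → [+round]; 3 /i/ → [+round]; 2 /e/ → [+round]; 1 /t/ transparent; word edge.
From /o/ at 14 rightward: 15 /o/ is itself a trigger — this domain ends here.
From /o/ at 14 leftward: 13 /z/ transparent; 12 /e/ → [+round]; 11 /t/ transparent; 10 /z/ transparent; 9 /u/ is itself a trigger — this domain ends here.
From /o/ at 15 rightward: 16 /e/ → [+round]; 17 /i/ → [+round]; 18 /a/ → [+round]; word edge.
From /o/ at 15 leftward: 14 /o/ is itself a trigger — this domain ends here.

2 3 4 8 9 12 14 15 16 17 18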